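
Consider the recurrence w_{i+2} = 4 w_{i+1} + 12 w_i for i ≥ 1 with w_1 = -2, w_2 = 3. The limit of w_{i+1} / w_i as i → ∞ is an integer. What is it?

6

The characteristic equation is r^2 - 4r - 12 = 0, which factors as (r - 6)(r + 2) = 0.
So the roots are 6 and -2. Since |6| > |-2| and the coefficient of 6^i is non-zero, the ratio tends to 6.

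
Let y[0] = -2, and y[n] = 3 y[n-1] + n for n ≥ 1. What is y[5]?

-307

y[1] = 3·(-2) + 1 = -5
y[2] = 3·(-5) + 2 = -13
y[3] = 3·(-13) + 3 = -36
y[4] = 3·(-36) + 4 = -104
y[5] = 3·(-104) + 5 = -307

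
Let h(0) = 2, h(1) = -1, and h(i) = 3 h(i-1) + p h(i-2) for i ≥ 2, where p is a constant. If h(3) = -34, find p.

-5

h(2) = -3 + 2p
h(3) = -9 + 5p
So -9 + 5p = -34, giving p = -5.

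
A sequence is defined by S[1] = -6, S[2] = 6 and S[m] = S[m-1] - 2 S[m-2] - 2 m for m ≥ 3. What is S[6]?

-38

S[3] = 6 - 2*(-6) - 6 = 12
S[4] = 12 - 2*6 - 8 = -8
S[5] = (-8) - 2*12 - 10 = -42
S[6] = (-42) - 2*(-8) - 12 = -38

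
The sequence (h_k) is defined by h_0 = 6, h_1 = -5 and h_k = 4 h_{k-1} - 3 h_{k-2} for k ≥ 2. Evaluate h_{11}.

h_2 = 4·(-5) - 3·6 = -38
h_3 = 4·(-38) - 3·(-5) = -137
h_4 = 4·(-137) - 3·(-38) = -434
h_5 = 4·(-434) - 3·(-137) = -1325
h_6 = 4·(-1325) - 3·(-434) = -3998
h_7 = 4·(-3998) - 3·(-1325) = -12017
h_8 = 4·(-12017) - 3·(-3998) = -36074
h_9 = 4·(-36074) - 3·(-12017) = -108245
h_{10} = 4·(-108245) - 3·(-36074) = -324758
h_{11} = 4·(-324758) - 3·(-108245) = -974297

-974297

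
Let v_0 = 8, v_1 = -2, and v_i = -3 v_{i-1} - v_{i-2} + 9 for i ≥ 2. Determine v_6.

v_2 = -3·(-2) - 8 + 9 = 7
v_3 = -3·7 - (-2) + 9 = -10
v_4 = -3·(-10) - 7 + 9 = 32
v_5 = -3·32 - (-10) + 9 = -77
v_6 = -3·(-77) - 32 + 9 = 208

208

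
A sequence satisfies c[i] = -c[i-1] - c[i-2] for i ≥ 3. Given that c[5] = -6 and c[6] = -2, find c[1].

8

Rearranging, c[i-2] = -(c[i] + c[i-1]).
c[4] = -(-2 + (-6)) = 8
c[3] = -(-6 + 8) = -2
c[2] = -(8 + (-2)) = -6
c[1] = -(-2 + (-6)) = 8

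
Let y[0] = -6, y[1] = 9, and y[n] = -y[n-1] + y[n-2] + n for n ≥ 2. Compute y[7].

163

y[2] = -9 + (-6) + 2 = -13
y[3] = -(-13) + 9 + 3 = 25
y[4] = -25 + (-13) + 4 = -34
y[5] = -(-34) + 25 + 5 = 64
y[6] = -64 + (-34) + 6 = -92
y[7] = -(-92) + 64 + 7 = 163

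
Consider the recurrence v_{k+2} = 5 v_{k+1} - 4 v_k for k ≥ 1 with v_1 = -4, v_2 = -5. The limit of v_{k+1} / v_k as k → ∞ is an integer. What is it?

The characteristic equation is r^2 - 5r + 4 = 0, which factors as (r - 4)(r - 1) = 0.
So the roots are 4 and 1. Since |4| > |1| and the coefficient of 4^k is non-zero, the ratio tends to 4.

4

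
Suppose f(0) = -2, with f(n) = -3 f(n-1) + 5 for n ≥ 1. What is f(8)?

-21322

f(1) = -3·(-2) + 5 = 11
f(2) = -3·11 + 5 = -28
f(3) = -3·(-28) + 5 = 89
f(4) = -3·89 + 5 = -262
f(5) = -3·(-262) + 5 = 791
f(6) = -3·791 + 5 = -2368
f(7) = -3·(-2368) + 5 = 7109
f(8) = -3·7109 + 5 = -21322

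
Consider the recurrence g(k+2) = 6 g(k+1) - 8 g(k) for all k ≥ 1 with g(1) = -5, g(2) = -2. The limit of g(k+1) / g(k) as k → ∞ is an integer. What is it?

The characteristic equation is r^2 - 6r + 8 = 0, which factors as (r - 4)(r - 2) = 0.
So the roots are 4 and 2. Since |4| > |2| and the coefficient of 4^k is non-zero, the ratio tends to 4.

4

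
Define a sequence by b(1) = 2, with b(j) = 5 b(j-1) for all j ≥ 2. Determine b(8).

b(2) = 5*2 = 10
b(3) = 5*10 = 50
b(4) = 5*50 = 250
b(5) = 5*250 = 1250
b(6) = 5*1250 = 6250
b(7) = 5*6250 = 31250
b(8) = 5*31250 = 156250

156250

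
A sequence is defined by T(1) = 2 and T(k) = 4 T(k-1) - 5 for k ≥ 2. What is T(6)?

343

T(2) = 4·2 - 5 = 3
T(3) = 4·3 - 5 = 7
T(4) = 4·7 - 5 = 23
T(5) = 4·23 - 5 = 87
T(6) = 4·87 - 5 = 343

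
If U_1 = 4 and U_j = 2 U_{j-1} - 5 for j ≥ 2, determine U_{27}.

The fixed point is -5/(1 - 2) = 5, so U_j - 5 = 2(U_{j-1} - 5).
Hence U_j = -1·2^{j-1} + 5.
U_{27} = -1·2^{26} + 5 = -1·67108864 + 5 = -67108859.

-67108859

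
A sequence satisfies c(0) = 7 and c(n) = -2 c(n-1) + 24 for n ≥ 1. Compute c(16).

The fixed point is 24/(1 + 2) = 8, so c(n) - 8 = -2(c(n-1) - 8).
Hence c(n) = -1·(-2)^n + 8.
c(16) = -1·(-2)^{16} + 8 = -1·65536 + 8 = -65528.

-65528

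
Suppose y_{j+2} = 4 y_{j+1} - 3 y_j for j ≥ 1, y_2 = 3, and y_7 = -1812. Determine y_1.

8

Let y_1 = w.
y_3 = 12 - 3w
y_4 = 39 - 12w
y_5 = 120 - 39w
y_6 = 363 - 120w
y_7 = 1092 - 363w
So 1092 - 363w = -1812, giving w = 8.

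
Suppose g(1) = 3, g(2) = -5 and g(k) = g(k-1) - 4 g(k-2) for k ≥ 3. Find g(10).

g(3) = (-5) - 4·3 = -17
g(4) = (-17) - 4·(-5) = 3
g(5) = 3 - 4·(-17) = 71
g(6) = 71 - 4·3 = 59
g(7) = 59 - 4·71 = -225
g(8) = (-225) - 4·59 = -461
g(9) = (-461) - 4·(-225) = 439
g(10) = 439 - 4·(-461) = 2283

2283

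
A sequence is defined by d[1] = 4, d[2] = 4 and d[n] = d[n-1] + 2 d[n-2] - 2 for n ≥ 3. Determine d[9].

d[3] = 4 + 2·4 - 2 = 10
d[4] = 10 + 2·4 - 2 = 16
d[5] = 16 + 2·10 - 2 = 34
d[6] = 34 + 2·16 - 2 = 64
d[7] = 64 + 2·34 - 2 = 130
d[8] = 130 + 2·64 - 2 = 256
d[9] = 256 + 2·130 - 2 = 514

514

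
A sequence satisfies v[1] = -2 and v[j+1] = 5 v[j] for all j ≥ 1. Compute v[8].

-156250

v[2] = 5*(-2) = -10
v[3] = 5*(-10) = -50
v[4] = 5*(-50) = -250
v[5] = 5*(-250) = -1250
v[6] = 5*(-1250) = -6250
v[7] = 5*(-6250) = -31250
v[8] = 5*(-31250) = -156250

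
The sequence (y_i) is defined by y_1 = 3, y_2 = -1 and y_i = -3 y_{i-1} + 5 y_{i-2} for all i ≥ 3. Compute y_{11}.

1426503

y_3 = -3*(-1) + 5*3 = 18
y_4 = -3*18 + 5*(-1) = -59
y_5 = -3*(-59) + 5*18 = 267
y_6 = -3*267 + 5*(-59) = -1096
y_7 = -3*(-1096) + 5*267 = 4623
y_8 = -3*4623 + 5*(-1096) = -19349
y_9 = -3*(-19349) + 5*4623 = 81162
y_{10} = -3*81162 + 5*(-19349) = -340231
y_{11} = -3*(-340231) + 5*81162 = 1426503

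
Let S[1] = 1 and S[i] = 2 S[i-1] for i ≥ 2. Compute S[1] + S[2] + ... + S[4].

S[2] = 2(1) = 2
S[3] = 2(2) = 4
S[4] = 2(4) = 8
Sum = 1 + 2 + 4 + 8 = 15

15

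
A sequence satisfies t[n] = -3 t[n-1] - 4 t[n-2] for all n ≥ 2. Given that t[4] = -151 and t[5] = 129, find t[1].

Rearranging, t[n-2] = (t[n] + 3 t[n-1]) / -4.
t[3] = (129 + 3*(-151)) / -4 = -324/-4 = 81
t[2] = (-151 + 3*81) / -4 = 92/-4 = -23
t[1] = (81 + 3*(-23)) / -4 = 12/-4 = -3

-3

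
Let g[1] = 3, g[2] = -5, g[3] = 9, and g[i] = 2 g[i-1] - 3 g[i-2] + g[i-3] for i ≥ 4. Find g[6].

-19

g[4] = 2(9) - 3(-5) + 3 = 36
g[5] = 2(36) - 3(9) + (-5) = 40
g[6] = 2(40) - 3(36) + 9 = -19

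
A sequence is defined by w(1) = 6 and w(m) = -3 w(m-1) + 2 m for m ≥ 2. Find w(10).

-100870

w(2) = -3·6 + 4 = -14
w(3) = -3·(-14) + 6 = 48
w(4) = -3·48 + 8 = -136
w(5) = -3·(-136) + 10 = 418
w(6) = -3·418 + 12 = -1242
w(7) = -3·(-1242) + 14 = 3740
w(8) = -3·3740 + 16 = -11204
w(9) = -3·(-11204) + 18 = 33630
w(10) = -3·33630 + 20 = -100870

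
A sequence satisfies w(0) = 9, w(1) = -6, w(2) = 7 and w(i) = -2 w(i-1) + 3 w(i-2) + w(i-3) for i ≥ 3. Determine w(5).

w(3) = -2*7 + 3*(-6) + 9 = -23
w(4) = -2*(-23) + 3*7 + (-6) = 61
w(5) = -2*61 + 3*(-23) + 7 = -184

-184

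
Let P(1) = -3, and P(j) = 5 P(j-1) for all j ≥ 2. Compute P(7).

P(2) = 5·(-3) = -15
P(3) = 5·(-15) = -75
P(4) = 5·(-75) = -375
P(5) = 5·(-375) = -1875
P(6) = 5·(-1875) = -9375
P(7) = 5·(-9375) = -46875

-46875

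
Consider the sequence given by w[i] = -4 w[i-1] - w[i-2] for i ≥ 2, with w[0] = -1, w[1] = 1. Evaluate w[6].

w[2] = -4*1 - (-1) = -3
w[3] = -4*(-3) - 1 = 11
w[4] = -4*11 - (-3) = -41
w[5] = -4*(-41) - 11 = 153
w[6] = -4*153 - (-41) = -571

-571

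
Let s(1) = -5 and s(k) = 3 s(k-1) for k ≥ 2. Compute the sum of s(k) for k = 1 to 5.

s(2) = 3*(-5) = -15
s(3) = 3*(-15) = -45
s(4) = 3*(-45) = -135
s(5) = 3*(-135) = -405
Sum = (-5) + (-15) + (-45) + (-135) + (-405) = -605

-605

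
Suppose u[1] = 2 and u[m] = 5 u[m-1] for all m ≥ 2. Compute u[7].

u[2] = 5(2) = 10
u[3] = 5(10) = 50
u[4] = 5(50) = 250
u[5] = 5(250) = 1250
u[6] = 5(1250) = 6250
u[7] = 5(6250) = 31250

31250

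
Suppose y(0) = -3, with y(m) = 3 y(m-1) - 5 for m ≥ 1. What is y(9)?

y(1) = 3·(-3) - 5 = -14
y(2) = 3·(-14) - 5 = -47
y(3) = 3·(-47) - 5 = -146
y(4) = 3·(-146) - 5 = -443
y(5) = 3·(-443) - 5 = -1334
y(6) = 3·(-1334) - 5 = -4007
y(7) = 3·(-4007) - 5 = -12026
y(8) = 3·(-12026) - 5 = -36083
y(9) = 3·(-36083) - 5 = -108254

-108254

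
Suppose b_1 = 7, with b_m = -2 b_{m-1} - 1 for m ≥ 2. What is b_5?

117

b_2 = -2(7) - 1 = -15
b_3 = -2(-15) - 1 = 29
b_4 = -2(29) - 1 = -59
b_5 = -2(-59) - 1 = 117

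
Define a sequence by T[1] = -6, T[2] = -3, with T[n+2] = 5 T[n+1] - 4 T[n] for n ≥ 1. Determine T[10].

T[3] = 5·(-3) - 4·(-6) = 9
T[4] = 5·9 - 4·(-3) = 57
T[5] = 5·57 - 4·9 = 249
T[6] = 5·249 - 4·57 = 1017
T[7] = 5·1017 - 4·249 = 4089
T[8] = 5·4089 - 4·1017 = 16377
T[9] = 5·16377 - 4·4089 = 65529
T[10] = 5·65529 - 4·16377 = 262137

262137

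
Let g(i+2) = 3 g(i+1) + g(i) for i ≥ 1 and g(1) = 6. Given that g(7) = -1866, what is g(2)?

Let g(2) = y.
g(3) = 6 + 3y
g(4) = 18 + 10y
g(5) = 60 + 33y
g(6) = 198 + 109y
g(7) = 654 + 360y
So 654 + 360y = -1866, giving y = -7.

-7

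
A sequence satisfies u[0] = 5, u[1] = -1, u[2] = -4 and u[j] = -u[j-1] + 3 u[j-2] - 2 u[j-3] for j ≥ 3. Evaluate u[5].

u[3] = -(-4) + 3·(-1) - 2·5 = -9
u[4] = -(-9) + 3·(-4) - 2·(-1) = -1
u[5] = -(-1) + 3·(-9) - 2·(-4) = -18

-18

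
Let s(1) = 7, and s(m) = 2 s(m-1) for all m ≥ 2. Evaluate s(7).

s(2) = 2(7) = 14
s(3) = 2(14) = 28
s(4) = 2(28) = 56
s(5) = 2(56) = 112
s(6) = 2(112) = 224
s(7) = 2(224) = 448

448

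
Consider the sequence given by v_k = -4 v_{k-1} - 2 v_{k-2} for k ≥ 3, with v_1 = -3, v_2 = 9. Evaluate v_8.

v_3 = -4(9) - 2(-3) = -30
v_4 = -4(-30) - 2(9) = 102
v_5 = -4(102) - 2(-30) = -348
v_6 = -4(-348) - 2(102) = 1188
v_7 = -4(1188) - 2(-348) = -4056
v_8 = -4(-4056) - 2(1188) = 13848

13848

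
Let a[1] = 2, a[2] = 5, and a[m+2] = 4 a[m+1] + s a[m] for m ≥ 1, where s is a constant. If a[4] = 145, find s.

a[3] = 20 + 2s
a[4] = 80 + 13s
So 80 + 13s = 145, giving s = 5.

5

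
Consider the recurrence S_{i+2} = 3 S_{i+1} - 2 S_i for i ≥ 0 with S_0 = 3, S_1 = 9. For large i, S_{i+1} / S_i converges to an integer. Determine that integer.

The characteristic equation is r^2 - 3r + 2 = 0, which factors as (r - 2)(r - 1) = 0.
So the roots are 2 and 1. Since |2| > |1| and the coefficient of 2^i is non-zero, the ratio tends to 2.

2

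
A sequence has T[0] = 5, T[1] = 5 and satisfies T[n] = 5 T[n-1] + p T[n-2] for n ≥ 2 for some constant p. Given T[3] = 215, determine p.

T[2] = 25 + 5p
T[3] = 125 + 30p
So 125 + 30p = 215, giving p = 3.

3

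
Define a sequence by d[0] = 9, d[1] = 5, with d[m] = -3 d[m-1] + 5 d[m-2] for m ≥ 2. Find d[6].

d[2] = -3·5 + 5·9 = 30
d[3] = -3·30 + 5·5 = -65
d[4] = -3·(-65) + 5·30 = 345
d[5] = -3·345 + 5·(-65) = -1360
d[6] = -3·(-1360) + 5·345 = 5805

5805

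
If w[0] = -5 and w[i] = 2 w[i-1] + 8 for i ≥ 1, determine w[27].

The fixed point is 8/(1 - 2) = -8, so w[i] + 8 = 2(w[i-1] + 8).
Hence w[i] = 3·2^i - 8.
w[27] = 3·2^{27} - 8 = 3·134217728 - 8 = 402653176.

402653176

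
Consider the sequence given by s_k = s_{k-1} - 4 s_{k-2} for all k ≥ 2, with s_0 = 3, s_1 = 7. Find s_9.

s_2 = 7 - 4(3) = -5
s_3 = (-5) - 4(7) = -33
s_4 = (-33) - 4(-5) = -13
s_5 = (-13) - 4(-33) = 119
s_6 = 119 - 4(-13) = 171
s_7 = 171 - 4(119) = -305
s_8 = (-305) - 4(171) = -989
s_9 = (-989) - 4(-305) = 231

231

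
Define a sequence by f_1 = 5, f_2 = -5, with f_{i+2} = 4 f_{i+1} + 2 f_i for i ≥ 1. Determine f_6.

f_3 = 4·(-5) + 2·5 = -10
f_4 = 4·(-10) + 2·(-5) = -50
f_5 = 4·(-50) + 2·(-10) = -220
f_6 = 4·(-220) + 2·(-50) = -980

-980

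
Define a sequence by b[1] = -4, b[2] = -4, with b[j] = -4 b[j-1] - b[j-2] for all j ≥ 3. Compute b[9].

b[3] = -4(-4) - (-4) = 20
b[4] = -4(20) - (-4) = -76
b[5] = -4(-76) - 20 = 284
b[6] = -4(284) - (-76) = -1060
b[7] = -4(-1060) - 284 = 3956
b[8] = -4(3956) - (-1060) = -14764
b[9] = -4(-14764) - 3956 = 55100

55100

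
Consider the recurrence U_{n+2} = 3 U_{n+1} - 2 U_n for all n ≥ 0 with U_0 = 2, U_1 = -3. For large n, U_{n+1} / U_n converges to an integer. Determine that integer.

2

The characteristic equation is r^2 - 3r + 2 = 0, which factors as (r - 2)(r - 1) = 0.
So the roots are 2 and 1. Since |2| > |1| and the coefficient of 2^n is non-zero, the ratio tends to 2.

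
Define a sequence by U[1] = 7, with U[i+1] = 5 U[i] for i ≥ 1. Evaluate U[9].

2734375

U[2] = 5*7 = 35
U[3] = 5*35 = 175
U[4] = 5*175 = 875
U[5] = 5*875 = 4375
U[6] = 5*4375 = 21875
U[7] = 5*21875 = 109375
U[8] = 5*109375 = 546875
U[9] = 5*546875 = 2734375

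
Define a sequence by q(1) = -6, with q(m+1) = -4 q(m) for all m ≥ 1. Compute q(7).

-24576

q(2) = -4(-6) = 24
q(3) = -4(24) = -96
q(4) = -4(-96) = 384
q(5) = -4(384) = -1536
q(6) = -4(-1536) = 6144
q(7) = -4(6144) = -24576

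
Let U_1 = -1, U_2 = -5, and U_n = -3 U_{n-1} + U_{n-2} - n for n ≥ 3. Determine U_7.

1457

U_3 = -3*(-5) + (-1) - 3 = 11
U_4 = -3*11 + (-5) - 4 = -42
U_5 = -3*(-42) + 11 - 5 = 132
U_6 = -3*132 + (-42) - 6 = -444
U_7 = -3*(-444) + 132 - 7 = 1457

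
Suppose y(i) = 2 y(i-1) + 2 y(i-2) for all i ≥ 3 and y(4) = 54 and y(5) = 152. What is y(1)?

6

Rearranging, y(i-2) = (y(i) - 2 y(i-1)) / 2.
y(3) = (152 - 2*54) / 2 = 44/2 = 22
y(2) = (54 - 2*22) / 2 = 10/2 = 5
y(1) = (22 - 2*5) / 2 = 12/2 = 6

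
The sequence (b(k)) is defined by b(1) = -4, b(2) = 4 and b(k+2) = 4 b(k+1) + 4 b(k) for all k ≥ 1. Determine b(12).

4034560

b(3) = 4·4 + 4·(-4) = 0
b(4) = 4·0 + 4·4 = 16
b(5) = 4·16 + 4·0 = 64
b(6) = 4·64 + 4·16 = 320
b(7) = 4·320 + 4·64 = 1536
b(8) = 4·1536 + 4·320 = 7424
b(9) = 4·7424 + 4·1536 = 35840
b(10) = 4·35840 + 4·7424 = 173056
b(11) = 4·173056 + 4·35840 = 835584
b(12) = 4·835584 + 4·173056 = 4034560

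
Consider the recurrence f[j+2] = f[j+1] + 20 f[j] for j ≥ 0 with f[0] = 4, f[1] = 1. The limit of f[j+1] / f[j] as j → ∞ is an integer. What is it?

5

The characteristic equation is r^2 - r - 20 = 0, which factors as (r - 5)(r + 4) = 0.
So the roots are 5 and -4. Since |5| > |-4| and the coefficient of 5^j is non-zero, the ratio tends to 5.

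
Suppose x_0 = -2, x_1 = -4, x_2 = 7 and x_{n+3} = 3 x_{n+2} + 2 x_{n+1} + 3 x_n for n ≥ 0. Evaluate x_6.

379

x_3 = 3*7 + 2*(-4) + 3*(-2) = 7
x_4 = 3*7 + 2*7 + 3*(-4) = 23
x_5 = 3*23 + 2*7 + 3*7 = 104
x_6 = 3*104 + 2*23 + 3*7 = 379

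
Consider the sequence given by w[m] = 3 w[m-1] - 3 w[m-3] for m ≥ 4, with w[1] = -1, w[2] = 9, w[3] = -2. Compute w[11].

-13365

w[4] = 3(-2) - 3(-1) = -3
w[5] = 3(-3) - 3(9) = -36
w[6] = 3(-36) - 3(-2) = -102
w[7] = 3(-102) - 3(-3) = -297
w[8] = 3(-297) - 3(-36) = -783
w[9] = 3(-783) - 3(-102) = -2043
w[10] = 3(-2043) - 3(-297) = -5238
w[11] = 3(-5238) - 3(-783) = -13365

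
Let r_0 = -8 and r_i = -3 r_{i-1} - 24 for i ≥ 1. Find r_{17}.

The fixed point is -24/(1 + 3) = -6, so r_i + 6 = -3(r_{i-1} + 6).
Hence r_i = -2·(-3)^i - 6.
r_{17} = -2·(-3)^{17} - 6 = -2·-129140163 - 6 = 258280320.

258280320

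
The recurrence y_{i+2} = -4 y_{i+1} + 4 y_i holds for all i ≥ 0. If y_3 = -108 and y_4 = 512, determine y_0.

-2

Rearranging, y_{i-2} = (y_i + 4 y_{i-1}) / 4.
y_2 = (512 + 4(-108)) / 4 = 80/4 = 20
y_1 = (-108 + 4(20)) / 4 = -28/4 = -7
y_0 = (20 + 4(-7)) / 4 = -8/4 = -2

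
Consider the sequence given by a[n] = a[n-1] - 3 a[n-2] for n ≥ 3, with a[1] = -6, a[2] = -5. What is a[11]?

a[3] = (-5) - 3(-6) = 13
a[4] = 13 - 3(-5) = 28
a[5] = 28 - 3(13) = -11
a[6] = (-11) - 3(28) = -95
a[7] = (-95) - 3(-11) = -62
a[8] = (-62) - 3(-95) = 223
a[9] = 223 - 3(-62) = 409
a[10] = 409 - 3(223) = -260
a[11] = (-260) - 3(409) = -1487

-1487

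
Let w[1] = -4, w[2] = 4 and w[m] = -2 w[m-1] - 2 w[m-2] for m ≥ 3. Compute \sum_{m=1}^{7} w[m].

-8

w[3] = -2*4 - 2*(-4) = 0
w[4] = -2*0 - 2*4 = -8
w[5] = -2*(-8) - 2*0 = 16
w[6] = -2*16 - 2*(-8) = -16
w[7] = -2*(-16) - 2*16 = 0
Sum = (-4) + 4 + 0 + (-8) + 16 + (-16) + 0 = -8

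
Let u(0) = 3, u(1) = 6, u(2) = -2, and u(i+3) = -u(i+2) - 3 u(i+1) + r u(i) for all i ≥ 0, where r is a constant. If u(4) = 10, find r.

-4

u(3) = -16 + 3r
u(4) = 22 + 3r
So 22 + 3r = 10, giving r = -4.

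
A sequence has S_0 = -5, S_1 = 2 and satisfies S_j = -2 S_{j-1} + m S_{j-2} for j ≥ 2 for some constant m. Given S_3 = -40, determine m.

-4

S_2 = -4 - 5m
S_3 = 8 + 12m
So 8 + 12m = -40, giving m = -4.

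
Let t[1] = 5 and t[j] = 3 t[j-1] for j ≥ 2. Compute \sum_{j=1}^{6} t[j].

t[2] = 3·5 = 15
t[3] = 3·15 = 45
t[4] = 3·45 = 135
t[5] = 3·135 = 405
t[6] = 3·405 = 1215
Sum = 5 + 15 + 45 + 135 + 405 + 1215 = 1820

1820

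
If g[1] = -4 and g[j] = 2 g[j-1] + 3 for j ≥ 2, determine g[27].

-67108867

The fixed point is 3/(1 - 2) = -3, so g[j] + 3 = 2(g[j-1] + 3).
Hence g[j] = -1·2^{j-1} - 3.
g[27] = -1·2^{26} - 3 = -1·67108864 - 3 = -67108867.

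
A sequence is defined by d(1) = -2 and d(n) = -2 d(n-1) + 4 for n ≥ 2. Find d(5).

d(2) = -2·(-2) + 4 = 8
d(3) = -2·8 + 4 = -12
d(4) = -2·(-12) + 4 = 28
d(5) = -2·28 + 4 = -52

-52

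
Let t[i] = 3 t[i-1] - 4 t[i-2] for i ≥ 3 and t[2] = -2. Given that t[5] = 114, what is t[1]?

Let t[1] = x.
t[3] = -6 - 4x
t[4] = -10 - 12x
t[5] = -6 - 20x
So -6 - 20x = 114, giving x = -6.

-6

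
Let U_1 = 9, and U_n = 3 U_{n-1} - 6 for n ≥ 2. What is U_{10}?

U_2 = 3·9 - 6 = 21
U_3 = 3·21 - 6 = 57
U_4 = 3·57 - 6 = 165
U_5 = 3·165 - 6 = 489
U_6 = 3·489 - 6 = 1461
U_7 = 3·1461 - 6 = 4377
U_8 = 3·4377 - 6 = 13125
U_9 = 3·13125 - 6 = 39369
U_{10} = 3·39369 - 6 = 118101

118101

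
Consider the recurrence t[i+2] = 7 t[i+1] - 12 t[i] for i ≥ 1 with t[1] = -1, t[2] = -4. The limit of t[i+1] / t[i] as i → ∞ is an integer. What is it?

The characteristic equation is r^2 - 7r + 12 = 0, which factors as (r - 4)(r - 3) = 0.
So the roots are 4 and 3. Since |4| > |3| and the coefficient of 4^i is non-zero, the ratio tends to 4.

4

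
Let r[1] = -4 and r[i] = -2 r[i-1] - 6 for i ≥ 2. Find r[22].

The fixed point is -6/(1 + 2) = -2, so r[i] + 2 = -2(r[i-1] + 2).
Hence r[i] = -2·(-2)^{i-1} - 2.
r[22] = -2·(-2)^{21} - 2 = -2·-2097152 - 2 = 4194302.

4194302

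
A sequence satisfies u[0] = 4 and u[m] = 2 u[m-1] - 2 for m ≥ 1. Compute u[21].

The fixed point is -2/(1 - 2) = 2, so u[m] - 2 = 2(u[m-1] - 2).
Hence u[m] = 2·2^m + 2.
u[21] = 2·2^{21} + 2 = 2·2097152 + 2 = 4194306.

4194306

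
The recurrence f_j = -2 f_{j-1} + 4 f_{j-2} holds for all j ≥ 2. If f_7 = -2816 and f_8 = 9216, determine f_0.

Rearranging, f_{j-2} = (f_j + 2 f_{j-1}) / 4.
f_6 = (9216 + 2·(-2816)) / 4 = 3584/4 = 896
f_5 = (-2816 + 2·896) / 4 = -1024/4 = -256
f_4 = (896 + 2·(-256)) / 4 = 384/4 = 96
f_3 = (-256 + 2·96) / 4 = -64/4 = -16
f_2 = (96 + 2·(-16)) / 4 = 64/4 = 16
f_1 = (-16 + 2·16) / 4 = 16/4 = 4
f_0 = (16 + 2·4) / 4 = 24/4 = 6

6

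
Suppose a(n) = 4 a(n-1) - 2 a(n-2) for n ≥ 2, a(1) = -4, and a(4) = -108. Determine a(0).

Let a(0) = v.
a(2) = -16 - 2v
a(3) = -56 - 8v
a(4) = -192 - 28v
So -192 - 28v = -108, giving v = -3.

-3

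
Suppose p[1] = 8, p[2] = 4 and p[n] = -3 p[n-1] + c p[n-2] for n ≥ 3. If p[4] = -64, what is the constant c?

5

p[3] = -12 + 8c
p[4] = 36 - 20c
So 36 - 20c = -64, giving c = 5.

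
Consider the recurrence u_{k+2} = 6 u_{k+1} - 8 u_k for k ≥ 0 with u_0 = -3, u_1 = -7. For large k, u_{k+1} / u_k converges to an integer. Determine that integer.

The characteristic equation is r^2 - 6r + 8 = 0, which factors as (r - 4)(r - 2) = 0.
So the roots are 4 and 2. Since |4| > |2| and the coefficient of 4^k is non-zero, the ratio tends to 4.

4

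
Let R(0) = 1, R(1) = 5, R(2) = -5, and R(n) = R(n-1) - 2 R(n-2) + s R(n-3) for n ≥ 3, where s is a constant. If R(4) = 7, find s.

2

R(3) = -15 + s
R(4) = -5 + 6s
So -5 + 6s = 7, giving s = 2.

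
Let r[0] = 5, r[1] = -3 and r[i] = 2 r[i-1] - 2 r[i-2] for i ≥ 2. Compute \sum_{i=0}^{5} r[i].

r[2] = 2(-3) - 2(5) = -16
r[3] = 2(-16) - 2(-3) = -26
r[4] = 2(-26) - 2(-16) = -20
r[5] = 2(-20) - 2(-26) = 12
Sum = 5 + (-3) + (-16) + (-26) + (-20) + 12 = -48

-48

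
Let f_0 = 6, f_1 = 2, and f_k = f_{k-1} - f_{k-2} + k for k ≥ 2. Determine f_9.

5

f_2 = 2 - 6 + 2 = -2
f_3 = (-2) - 2 + 3 = -1
f_4 = (-1) - (-2) + 4 = 5
f_5 = 5 - (-1) + 5 = 11
f_6 = 11 - 5 + 6 = 12
f_7 = 12 - 11 + 7 = 8
f_8 = 8 - 12 + 8 = 4
f_9 = 4 - 8 + 9 = 5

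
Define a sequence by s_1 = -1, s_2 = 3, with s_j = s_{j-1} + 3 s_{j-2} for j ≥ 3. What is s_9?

s_3 = 3 + 3(-1) = 0
s_4 = 0 + 3(3) = 9
s_5 = 9 + 3(0) = 9
s_6 = 9 + 3(9) = 36
s_7 = 36 + 3(9) = 63
s_8 = 63 + 3(36) = 171
s_9 = 171 + 3(63) = 360

360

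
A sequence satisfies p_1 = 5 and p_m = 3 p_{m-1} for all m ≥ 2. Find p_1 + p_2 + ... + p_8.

p_2 = 3*5 = 15
p_3 = 3*15 = 45
p_4 = 3*45 = 135
p_5 = 3*135 = 405
p_6 = 3*405 = 1215
p_7 = 3*1215 = 3645
p_8 = 3*3645 = 10935
Sum = 5 + 15 + 45 + 135 + 405 + 1215 + 3645 + 10935 = 16400

16400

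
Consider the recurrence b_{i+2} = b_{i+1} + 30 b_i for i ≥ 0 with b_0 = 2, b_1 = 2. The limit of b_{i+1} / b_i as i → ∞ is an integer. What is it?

The characteristic equation is r^2 - r - 30 = 0, which factors as (r - 6)(r + 5) = 0.
So the roots are 6 and -5. Since |6| > |-5| and the coefficient of 6^i is non-zero, the ratio tends to 6.

6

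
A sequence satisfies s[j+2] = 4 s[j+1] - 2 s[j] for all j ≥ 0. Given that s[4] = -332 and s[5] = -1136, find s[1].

-4

Rearranging, s[j-2] = (s[j] - 4 s[j-1]) / -2.
s[3] = (-1136 - 4(-332)) / -2 = 192/-2 = -96
s[2] = (-332 - 4(-96)) / -2 = 52/-2 = -26
s[1] = (-96 - 4(-26)) / -2 = 8/-2 = -4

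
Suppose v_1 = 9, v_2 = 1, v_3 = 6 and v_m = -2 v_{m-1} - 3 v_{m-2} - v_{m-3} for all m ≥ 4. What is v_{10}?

-274

v_4 = -2(6) - 3(1) - 9 = -24
v_5 = -2(-24) - 3(6) - 1 = 29
v_6 = -2(29) - 3(-24) - 6 = 8
v_7 = -2(8) - 3(29) - (-24) = -79
v_8 = -2(-79) - 3(8) - 29 = 105
v_9 = -2(105) - 3(-79) - 8 = 19
v_{10} = -2(19) - 3(105) - (-79) = -274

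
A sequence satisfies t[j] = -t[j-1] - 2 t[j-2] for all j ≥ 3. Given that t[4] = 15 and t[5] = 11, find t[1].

Rearranging, t[j-2] = (t[j] + t[j-1]) / -2.
t[3] = (11 + 15) / -2 = 26/-2 = -13
t[2] = (15 + (-13)) / -2 = 2/-2 = -1
t[1] = (-13 + (-1)) / -2 = -14/-2 = 7

7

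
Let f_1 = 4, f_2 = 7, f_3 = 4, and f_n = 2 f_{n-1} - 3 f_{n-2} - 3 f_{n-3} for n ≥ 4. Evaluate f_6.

-103

f_4 = 2(4) - 3(7) - 3(4) = -25
f_5 = 2(-25) - 3(4) - 3(7) = -83
f_6 = 2(-83) - 3(-25) - 3(4) = -103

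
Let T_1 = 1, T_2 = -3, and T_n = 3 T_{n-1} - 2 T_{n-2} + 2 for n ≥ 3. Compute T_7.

T_3 = 3*(-3) - 2*1 + 2 = -9
T_4 = 3*(-9) - 2*(-3) + 2 = -19
T_5 = 3*(-19) - 2*(-9) + 2 = -37
T_6 = 3*(-37) - 2*(-19) + 2 = -71
T_7 = 3*(-71) - 2*(-37) + 2 = -137

-137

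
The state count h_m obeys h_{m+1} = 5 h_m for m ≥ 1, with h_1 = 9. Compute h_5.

5625

h_2 = 5·9 = 45
h_3 = 5·45 = 225
h_4 = 5·225 = 1125
h_5 = 5·1125 = 5625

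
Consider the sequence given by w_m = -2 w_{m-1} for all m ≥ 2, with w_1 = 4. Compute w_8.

w_2 = -2·4 = -8
w_3 = -2·(-8) = 16
w_4 = -2·16 = -32
w_5 = -2·(-32) = 64
w_6 = -2·64 = -128
w_7 = -2·(-128) = 256
w_8 = -2·256 = -512

-512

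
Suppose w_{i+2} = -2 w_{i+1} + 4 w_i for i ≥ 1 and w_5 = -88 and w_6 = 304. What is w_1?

1

Rearranging, w_{i-2} = (w_i + 2 w_{i-1}) / 4.
w_4 = (304 + 2*(-88)) / 4 = 128/4 = 32
w_3 = (-88 + 2*32) / 4 = -24/4 = -6
w_2 = (32 + 2*(-6)) / 4 = 20/4 = 5
w_1 = (-6 + 2*5) / 4 = 4/4 = 1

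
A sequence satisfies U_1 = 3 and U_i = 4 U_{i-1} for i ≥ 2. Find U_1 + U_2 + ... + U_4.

255

U_2 = 4·3 = 12
U_3 = 4·12 = 48
U_4 = 4·48 = 192
Sum = 3 + 12 + 48 + 192 = 255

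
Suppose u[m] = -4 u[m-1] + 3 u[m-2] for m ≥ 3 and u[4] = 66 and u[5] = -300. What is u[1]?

Rearranging, u[m-2] = (u[m] + 4 u[m-1]) / 3.
u[3] = (-300 + 4*66) / 3 = -36/3 = -12
u[2] = (66 + 4*(-12)) / 3 = 18/3 = 6
u[1] = (-12 + 4*6) / 3 = 12/3 = 4

4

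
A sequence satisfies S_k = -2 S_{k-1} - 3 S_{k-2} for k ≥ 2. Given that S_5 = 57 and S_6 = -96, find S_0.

-2

Rearranging, S_{k-2} = (S_k + 2 S_{k-1}) / -3.
S_4 = (-96 + 2*57) / -3 = 18/-3 = -6
S_3 = (57 + 2*(-6)) / -3 = 45/-3 = -15
S_2 = (-6 + 2*(-15)) / -3 = -36/-3 = 12
S_1 = (-15 + 2*12) / -3 = 9/-3 = -3
S_0 = (12 + 2*(-3)) / -3 = 6/-3 = -2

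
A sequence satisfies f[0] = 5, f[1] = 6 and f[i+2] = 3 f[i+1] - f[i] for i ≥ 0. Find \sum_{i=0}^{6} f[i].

957

f[2] = 3·6 - 5 = 13
f[3] = 3·13 - 6 = 33
f[4] = 3·33 - 13 = 86
f[5] = 3·86 - 33 = 225
f[6] = 3·225 - 86 = 589
Sum = 5 + 6 + 13 + 33 + 86 + 225 + 589 = 957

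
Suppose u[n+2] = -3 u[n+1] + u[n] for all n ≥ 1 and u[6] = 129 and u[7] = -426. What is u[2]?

Rearranging, u[n-2] = u[n] + 3 u[n-1].
u[5] = -426 + 3(129) = -39
u[4] = 129 + 3(-39) = 12
u[3] = -39 + 3(12) = -3
u[2] = 12 + 3(-3) = 3

3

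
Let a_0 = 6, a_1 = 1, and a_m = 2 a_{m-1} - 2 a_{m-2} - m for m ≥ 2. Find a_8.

118

a_2 = 2·1 - 2·6 - 2 = -12
a_3 = 2·(-12) - 2·1 - 3 = -29
a_4 = 2·(-29) - 2·(-12) - 4 = -38
a_5 = 2·(-38) - 2·(-29) - 5 = -23
a_6 = 2·(-23) - 2·(-38) - 6 = 24
a_7 = 2·24 - 2·(-23) - 7 = 87
a_8 = 2·87 - 2·24 - 8 = 118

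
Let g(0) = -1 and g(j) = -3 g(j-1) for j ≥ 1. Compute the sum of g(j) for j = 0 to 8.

g(1) = -3·(-1) = 3
g(2) = -3·3 = -9
g(3) = -3·(-9) = 27
g(4) = -3·27 = -81
g(5) = -3·(-81) = 243
g(6) = -3·243 = -729
g(7) = -3·(-729) = 2187
g(8) = -3·2187 = -6561
Sum = (-1) + 3 + (-9) + 27 + (-81) + 243 + (-729) + 2187 + (-6561) = -4921

-4921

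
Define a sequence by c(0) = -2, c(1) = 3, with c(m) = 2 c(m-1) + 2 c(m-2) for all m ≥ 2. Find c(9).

3760

c(2) = 2·3 + 2·(-2) = 2
c(3) = 2·2 + 2·3 = 10
c(4) = 2·10 + 2·2 = 24
c(5) = 2·24 + 2·10 = 68
c(6) = 2·68 + 2·24 = 184
c(7) = 2·184 + 2·68 = 504
c(8) = 2·504 + 2·184 = 1376
c(9) = 2·1376 + 2·504 = 3760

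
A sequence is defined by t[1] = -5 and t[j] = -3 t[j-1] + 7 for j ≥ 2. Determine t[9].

t[2] = -3·(-5) + 7 = 22
t[3] = -3·22 + 7 = -59
t[4] = -3·(-59) + 7 = 184
t[5] = -3·184 + 7 = -545
t[6] = -3·(-545) + 7 = 1642
t[7] = -3·1642 + 7 = -4919
t[8] = -3·(-4919) + 7 = 14764
t[9] = -3·14764 + 7 = -44285

-44285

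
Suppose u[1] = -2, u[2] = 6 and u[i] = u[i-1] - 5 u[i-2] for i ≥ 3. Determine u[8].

u[3] = 6 - 5*(-2) = 16
u[4] = 16 - 5*6 = -14
u[5] = (-14) - 5*16 = -94
u[6] = (-94) - 5*(-14) = -24
u[7] = (-24) - 5*(-94) = 446
u[8] = 446 - 5*(-24) = 566

566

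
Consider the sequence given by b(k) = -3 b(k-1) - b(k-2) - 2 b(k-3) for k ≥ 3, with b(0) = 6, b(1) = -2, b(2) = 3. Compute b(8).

b(3) = -3·3 - (-2) - 2·6 = -19
b(4) = -3·(-19) - 3 - 2·(-2) = 58
b(5) = -3·58 - (-19) - 2·3 = -161
b(6) = -3·(-161) - 58 - 2·(-19) = 463
b(7) = -3·463 - (-161) - 2·58 = -1344
b(8) = -3·(-1344) - 463 - 2·(-161) = 3891

3891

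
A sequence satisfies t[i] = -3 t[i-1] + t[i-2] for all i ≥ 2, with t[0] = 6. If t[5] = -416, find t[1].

-2

Let t[1] = z.
t[2] = 6 - 3z
t[3] = -18 + 10z
t[4] = 60 - 33z
t[5] = -198 + 109z
So -198 + 109z = -416, giving z = -2.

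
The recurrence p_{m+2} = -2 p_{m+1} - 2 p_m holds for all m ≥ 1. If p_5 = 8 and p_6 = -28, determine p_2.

7

Rearranging, p_{m-2} = (p_m + 2 p_{m-1}) / -2.
p_4 = (-28 + 2·8) / -2 = -12/-2 = 6
p_3 = (8 + 2·6) / -2 = 20/-2 = -10
p_2 = (6 + 2·(-10)) / -2 = -14/-2 = 7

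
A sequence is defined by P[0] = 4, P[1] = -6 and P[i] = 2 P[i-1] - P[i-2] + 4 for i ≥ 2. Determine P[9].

58

P[2] = 2(-6) - 4 + 4 = -12
P[3] = 2(-12) - (-6) + 4 = -14
P[4] = 2(-14) - (-12) + 4 = -12
P[5] = 2(-12) - (-14) + 4 = -6
P[6] = 2(-6) - (-12) + 4 = 4
P[7] = 2(4) - (-6) + 4 = 18
P[8] = 2(18) - 4 + 4 = 36
P[9] = 2(36) - 18 + 4 = 58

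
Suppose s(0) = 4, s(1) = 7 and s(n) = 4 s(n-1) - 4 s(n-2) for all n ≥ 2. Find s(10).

s(2) = 4*7 - 4*4 = 12
s(3) = 4*12 - 4*7 = 20
s(4) = 4*20 - 4*12 = 32
s(5) = 4*32 - 4*20 = 48
s(6) = 4*48 - 4*32 = 64
s(7) = 4*64 - 4*48 = 64
s(8) = 4*64 - 4*64 = 0
s(9) = 4*0 - 4*64 = -256
s(10) = 4*(-256) - 4*0 = -1024

-1024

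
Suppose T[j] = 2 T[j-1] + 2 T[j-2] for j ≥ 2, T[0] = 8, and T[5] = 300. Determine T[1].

Let T[1] = x.
T[2] = 16 + 2x
T[3] = 32 + 6x
T[4] = 96 + 16x
T[5] = 256 + 44x
So 256 + 44x = 300, giving x = 1.

1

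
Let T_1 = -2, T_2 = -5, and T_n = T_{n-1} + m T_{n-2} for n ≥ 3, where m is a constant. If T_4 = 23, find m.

T_3 = -5 - 2m
T_4 = -5 - 7m
So -5 - 7m = 23, giving m = -4.

-4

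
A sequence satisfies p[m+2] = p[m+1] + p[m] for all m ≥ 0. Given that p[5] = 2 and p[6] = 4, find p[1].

-2

Rearranging, p[m-2] = p[m] - p[m-1].
p[4] = 4 - 2 = 2
p[3] = 2 - 2 = 0
p[2] = 2 - 0 = 2
p[1] = 0 - 2 = -2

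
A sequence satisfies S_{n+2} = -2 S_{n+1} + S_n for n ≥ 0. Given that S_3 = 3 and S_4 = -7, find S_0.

1

Rearranging, S_{n-2} = S_n + 2 S_{n-1}.
S_2 = -7 + 2·3 = -1
S_1 = 3 + 2·(-1) = 1
S_0 = -1 + 2·1 = 1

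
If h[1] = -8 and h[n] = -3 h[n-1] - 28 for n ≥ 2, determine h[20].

1162261460

The fixed point is -28/(1 + 3) = -7, so h[n] + 7 = -3(h[n-1] + 7).
Hence h[n] = -1·(-3)^{n-1} - 7.
h[20] = -1·(-3)^{19} - 7 = -1·-1162261467 - 7 = 1162261460.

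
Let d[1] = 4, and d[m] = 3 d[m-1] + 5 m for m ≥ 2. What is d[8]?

22393

d[2] = 3*4 + 10 = 22
d[3] = 3*22 + 15 = 81
d[4] = 3*81 + 20 = 263
d[5] = 3*263 + 25 = 814
d[6] = 3*814 + 30 = 2472
d[7] = 3*2472 + 35 = 7451
d[8] = 3*7451 + 40 = 22393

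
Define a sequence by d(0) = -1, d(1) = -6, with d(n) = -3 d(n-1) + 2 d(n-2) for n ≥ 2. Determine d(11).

-1542708

d(2) = -3(-6) + 2(-1) = 16
d(3) = -3(16) + 2(-6) = -60
d(4) = -3(-60) + 2(16) = 212
d(5) = -3(212) + 2(-60) = -756
d(6) = -3(-756) + 2(212) = 2692
d(7) = -3(2692) + 2(-756) = -9588
d(8) = -3(-9588) + 2(2692) = 34148
d(9) = -3(34148) + 2(-9588) = -121620
d(10) = -3(-121620) + 2(34148) = 433156
d(11) = -3(433156) + 2(-121620) = -1542708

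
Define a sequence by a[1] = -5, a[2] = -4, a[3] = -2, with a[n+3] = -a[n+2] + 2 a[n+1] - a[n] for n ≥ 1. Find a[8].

a[4] = -(-2) + 2*(-4) - (-5) = -1
a[5] = -(-1) + 2*(-2) - (-4) = 1
a[6] = -1 + 2*(-1) - (-2) = -1
a[7] = -(-1) + 2*1 - (-1) = 4
a[8] = -4 + 2*(-1) - 1 = -7

-7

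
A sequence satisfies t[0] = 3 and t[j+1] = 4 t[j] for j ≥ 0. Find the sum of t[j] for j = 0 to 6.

16383

t[1] = 4*3 = 12
t[2] = 4*12 = 48
t[3] = 4*48 = 192
t[4] = 4*192 = 768
t[5] = 4*768 = 3072
t[6] = 4*3072 = 12288
Sum = 3 + 12 + 48 + 192 + 768 + 3072 + 12288 = 16383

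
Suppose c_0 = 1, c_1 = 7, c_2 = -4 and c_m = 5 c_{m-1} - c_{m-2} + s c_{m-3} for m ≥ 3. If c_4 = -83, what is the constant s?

4

c_3 = -27 + s
c_4 = -131 + 12s
So -131 + 12s = -83, giving s = 4.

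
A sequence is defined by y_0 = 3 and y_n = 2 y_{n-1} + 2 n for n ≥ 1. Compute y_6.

432

y_1 = 2*3 + 2 = 8
y_2 = 2*8 + 4 = 20
y_3 = 2*20 + 6 = 46
y_4 = 2*46 + 8 = 100
y_5 = 2*100 + 10 = 210
y_6 = 2*210 + 12 = 432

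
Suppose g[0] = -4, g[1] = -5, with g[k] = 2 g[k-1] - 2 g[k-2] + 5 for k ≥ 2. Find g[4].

41

g[2] = 2·(-5) - 2·(-4) + 5 = 3
g[3] = 2·3 - 2·(-5) + 5 = 21
g[4] = 2·21 - 2·3 + 5 = 41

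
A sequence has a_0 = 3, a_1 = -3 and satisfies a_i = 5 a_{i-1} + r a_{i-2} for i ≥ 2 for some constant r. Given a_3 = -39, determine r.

3

a_2 = -15 + 3r
a_3 = -75 + 12r
So -75 + 12r = -39, giving r = 3.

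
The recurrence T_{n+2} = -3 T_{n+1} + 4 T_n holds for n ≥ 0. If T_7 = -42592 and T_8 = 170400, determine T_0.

9

Rearranging, T_{n-2} = (T_n + 3 T_{n-1}) / 4.
T_6 = (170400 + 3*(-42592)) / 4 = 42624/4 = 10656
T_5 = (-42592 + 3*10656) / 4 = -10624/4 = -2656
T_4 = (10656 + 3*(-2656)) / 4 = 2688/4 = 672
T_3 = (-2656 + 3*672) / 4 = -640/4 = -160
T_2 = (672 + 3*(-160)) / 4 = 192/4 = 48
T_1 = (-160 + 3*48) / 4 = -16/4 = -4
T_0 = (48 + 3*(-4)) / 4 = 36/4 = 9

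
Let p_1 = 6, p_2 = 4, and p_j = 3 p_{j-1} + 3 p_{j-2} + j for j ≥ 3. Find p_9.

p_3 = 3·4 + 3·6 + 3 = 33
p_4 = 3·33 + 3·4 + 4 = 115
p_5 = 3·115 + 3·33 + 5 = 449
p_6 = 3·449 + 3·115 + 6 = 1698
p_7 = 3·1698 + 3·449 + 7 = 6448
p_8 = 3·6448 + 3·1698 + 8 = 24446
p_9 = 3·24446 + 3·6448 + 9 = 92691

92691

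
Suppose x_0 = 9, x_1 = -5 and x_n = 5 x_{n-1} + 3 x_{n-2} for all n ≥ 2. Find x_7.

x_2 = 5*(-5) + 3*9 = 2
x_3 = 5*2 + 3*(-5) = -5
x_4 = 5*(-5) + 3*2 = -19
x_5 = 5*(-19) + 3*(-5) = -110
x_6 = 5*(-110) + 3*(-19) = -607
x_7 = 5*(-607) + 3*(-110) = -3365

-3365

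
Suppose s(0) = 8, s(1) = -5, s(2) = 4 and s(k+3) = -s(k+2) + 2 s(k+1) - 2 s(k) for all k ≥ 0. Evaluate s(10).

7072

s(3) = -4 + 2(-5) - 2(8) = -30
s(4) = -(-30) + 2(4) - 2(-5) = 48
s(5) = -48 + 2(-30) - 2(4) = -116
s(6) = -(-116) + 2(48) - 2(-30) = 272
s(7) = -272 + 2(-116) - 2(48) = -600
s(8) = -(-600) + 2(272) - 2(-116) = 1376
s(9) = -1376 + 2(-600) - 2(272) = -3120
s(10) = -(-3120) + 2(1376) - 2(-600) = 7072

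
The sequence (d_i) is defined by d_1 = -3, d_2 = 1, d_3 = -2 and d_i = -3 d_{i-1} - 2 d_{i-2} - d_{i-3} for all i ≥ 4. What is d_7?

-97

d_4 = -3(-2) - 2(1) - (-3) = 7
d_5 = -3(7) - 2(-2) - 1 = -18
d_6 = -3(-18) - 2(7) - (-2) = 42
d_7 = -3(42) - 2(-18) - 7 = -97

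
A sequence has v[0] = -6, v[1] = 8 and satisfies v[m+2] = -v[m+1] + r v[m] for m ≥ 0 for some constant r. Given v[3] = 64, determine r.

4

v[2] = -8 - 6r
v[3] = 8 + 14r
So 8 + 14r = 64, giving r = 4.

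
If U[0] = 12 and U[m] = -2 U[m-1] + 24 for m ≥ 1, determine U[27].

-536870904

The fixed point is 24/(1 + 2) = 8, so U[m] - 8 = -2(U[m-1] - 8).
Hence U[m] = 4·(-2)^m + 8.
U[27] = 4·(-2)^{27} + 8 = 4·-134217728 + 8 = -536870904.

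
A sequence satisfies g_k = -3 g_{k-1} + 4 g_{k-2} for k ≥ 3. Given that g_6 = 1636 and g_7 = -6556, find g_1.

Rearranging, g_{k-2} = (g_k + 3 g_{k-1}) / 4.
g_5 = (-6556 + 3*1636) / 4 = -1648/4 = -412
g_4 = (1636 + 3*(-412)) / 4 = 400/4 = 100
g_3 = (-412 + 3*100) / 4 = -112/4 = -28
g_2 = (100 + 3*(-28)) / 4 = 16/4 = 4
g_1 = (-28 + 3*4) / 4 = -16/4 = -4

-4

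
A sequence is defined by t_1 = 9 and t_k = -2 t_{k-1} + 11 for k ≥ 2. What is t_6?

-167

t_2 = -2*9 + 11 = -7
t_3 = -2*(-7) + 11 = 25
t_4 = -2*25 + 11 = -39
t_5 = -2*(-39) + 11 = 89
t_6 = -2*89 + 11 = -167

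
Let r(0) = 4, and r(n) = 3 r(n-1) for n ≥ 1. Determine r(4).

324

r(1) = 3(4) = 12
r(2) = 3(12) = 36
r(3) = 3(36) = 108
r(4) = 3(108) = 324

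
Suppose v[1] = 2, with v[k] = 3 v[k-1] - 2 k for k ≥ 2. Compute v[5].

-34

v[2] = 3(2) - 4 = 2
v[3] = 3(2) - 6 = 0
v[4] = 3(0) - 8 = -8
v[5] = 3(-8) - 10 = -34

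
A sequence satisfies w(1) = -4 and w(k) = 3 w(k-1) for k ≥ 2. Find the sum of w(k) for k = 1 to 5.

-484

w(2) = 3(-4) = -12
w(3) = 3(-12) = -36
w(4) = 3(-36) = -108
w(5) = 3(-108) = -324
Sum = (-4) + (-12) + (-36) + (-108) + (-324) = -484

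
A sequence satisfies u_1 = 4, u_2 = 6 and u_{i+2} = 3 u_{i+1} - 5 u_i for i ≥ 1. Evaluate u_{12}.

-27186

u_3 = 3(6) - 5(4) = -2
u_4 = 3(-2) - 5(6) = -36
u_5 = 3(-36) - 5(-2) = -98
u_6 = 3(-98) - 5(-36) = -114
u_7 = 3(-114) - 5(-98) = 148
u_8 = 3(148) - 5(-114) = 1014
u_9 = 3(1014) - 5(148) = 2302
u_{10} = 3(2302) - 5(1014) = 1836
u_{11} = 3(1836) - 5(2302) = -6002
u_{12} = 3(-6002) - 5(1836) = -27186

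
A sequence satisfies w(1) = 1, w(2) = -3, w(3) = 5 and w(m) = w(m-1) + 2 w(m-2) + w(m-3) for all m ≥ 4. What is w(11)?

560

w(4) = 5 + 2*(-3) + 1 = 0
w(5) = 0 + 2*5 + (-3) = 7
w(6) = 7 + 2*0 + 5 = 12
w(7) = 12 + 2*7 + 0 = 26
w(8) = 26 + 2*12 + 7 = 57
w(9) = 57 + 2*26 + 12 = 121
w(10) = 121 + 2*57 + 26 = 261
w(11) = 261 + 2*121 + 57 = 560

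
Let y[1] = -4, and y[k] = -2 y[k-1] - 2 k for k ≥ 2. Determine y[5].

y[2] = -2(-4) - 4 = 4
y[3] = -2(4) - 6 = -14
y[4] = -2(-14) - 8 = 20
y[5] = -2(20) - 10 = -50

-50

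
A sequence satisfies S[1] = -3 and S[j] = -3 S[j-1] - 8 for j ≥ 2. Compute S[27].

The fixed point is -8/(1 + 3) = -2, so S[j] + 2 = -3(S[j-1] + 2).
Hence S[j] = -1·(-3)^{j-1} - 2.
S[27] = -1·(-3)^{26} - 2 = -1·2541865828329 - 2 = -2541865828331.

-2541865828331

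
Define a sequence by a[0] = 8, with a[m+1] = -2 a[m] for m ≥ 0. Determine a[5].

a[1] = -2*8 = -16
a[2] = -2*(-16) = 32
a[3] = -2*32 = -64
a[4] = -2*(-64) = 128
a[5] = -2*128 = -256

-256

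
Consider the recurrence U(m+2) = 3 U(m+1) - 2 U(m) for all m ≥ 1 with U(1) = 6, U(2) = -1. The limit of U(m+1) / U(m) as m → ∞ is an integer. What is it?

The characteristic equation is r^2 - 3r + 2 = 0, which factors as (r - 2)(r - 1) = 0.
So the roots are 2 and 1. Since |2| > |1| and the coefficient of 2^m is non-zero, the ratio tends to 2.

2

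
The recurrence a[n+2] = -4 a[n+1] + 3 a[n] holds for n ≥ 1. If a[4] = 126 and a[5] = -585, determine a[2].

6

Rearranging, a[n-2] = (a[n] + 4 a[n-1]) / 3.
a[3] = (-585 + 4(126)) / 3 = -81/3 = -27
a[2] = (126 + 4(-27)) / 3 = 18/3 = 6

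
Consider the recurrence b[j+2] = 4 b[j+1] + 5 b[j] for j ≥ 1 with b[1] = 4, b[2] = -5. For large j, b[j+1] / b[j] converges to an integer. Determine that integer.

The characteristic equation is r^2 - 4r - 5 = 0, which factors as (r - 5)(r + 1) = 0.
So the roots are 5 and -1. Since |5| > |-1| and the coefficient of 5^j is non-zero, the ratio tends to 5.

5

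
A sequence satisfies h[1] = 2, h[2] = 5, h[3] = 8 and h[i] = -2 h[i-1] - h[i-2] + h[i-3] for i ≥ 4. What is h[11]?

-331

h[4] = -2*8 - 5 + 2 = -19
h[5] = -2*(-19) - 8 + 5 = 35
h[6] = -2*35 - (-19) + 8 = -43
h[7] = -2*(-43) - 35 + (-19) = 32
h[8] = -2*32 - (-43) + 35 = 14
h[9] = -2*14 - 32 + (-43) = -103
h[10] = -2*(-103) - 14 + 32 = 224
h[11] = -2*224 - (-103) + 14 = -331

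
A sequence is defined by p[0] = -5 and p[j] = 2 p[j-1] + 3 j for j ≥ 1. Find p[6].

p[1] = 2·(-5) + 3 = -7
p[2] = 2·(-7) + 6 = -8
p[3] = 2·(-8) + 9 = -7
p[4] = 2·(-7) + 12 = -2
p[5] = 2·(-2) + 15 = 11
p[6] = 2·11 + 18 = 40

40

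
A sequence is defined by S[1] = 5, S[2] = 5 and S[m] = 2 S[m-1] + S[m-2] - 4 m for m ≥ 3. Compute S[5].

S[3] = 2·5 + 5 - 12 = 3
S[4] = 2·3 + 5 - 16 = -5
S[5] = 2·(-5) + 3 - 20 = -27

-27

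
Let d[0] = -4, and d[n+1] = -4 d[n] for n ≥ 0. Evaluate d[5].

d[1] = -4*(-4) = 16
d[2] = -4*16 = -64
d[3] = -4*(-64) = 256
d[4] = -4*256 = -1024
d[5] = -4*(-1024) = 4096

4096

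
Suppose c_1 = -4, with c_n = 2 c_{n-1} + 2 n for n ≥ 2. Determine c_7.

110

c_2 = 2·(-4) + 4 = -4
c_3 = 2·(-4) + 6 = -2
c_4 = 2·(-2) + 8 = 4
c_5 = 2·4 + 10 = 18
c_6 = 2·18 + 12 = 48
c_7 = 2·48 + 14 = 110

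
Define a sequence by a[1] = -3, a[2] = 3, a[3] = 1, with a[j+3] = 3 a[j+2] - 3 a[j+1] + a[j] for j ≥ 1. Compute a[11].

-303

a[4] = 3(1) - 3(3) + (-3) = -9
a[5] = 3(-9) - 3(1) + 3 = -27
a[6] = 3(-27) - 3(-9) + 1 = -53
a[7] = 3(-53) - 3(-27) + (-9) = -87
a[8] = 3(-87) - 3(-53) + (-27) = -129
a[9] = 3(-129) - 3(-87) + (-53) = -179
a[10] = 3(-179) - 3(-129) + (-87) = -237
a[11] = 3(-237) - 3(-179) + (-129) = -303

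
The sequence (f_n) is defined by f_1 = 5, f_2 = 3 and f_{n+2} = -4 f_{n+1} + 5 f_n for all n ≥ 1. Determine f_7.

f_3 = -4(3) + 5(5) = 13
f_4 = -4(13) + 5(3) = -37
f_5 = -4(-37) + 5(13) = 213
f_6 = -4(213) + 5(-37) = -1037
f_7 = -4(-1037) + 5(213) = 5213

5213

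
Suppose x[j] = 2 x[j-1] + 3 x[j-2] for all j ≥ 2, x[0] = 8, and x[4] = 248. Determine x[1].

4

Let x[1] = w.
x[2] = 24 + 2w
x[3] = 48 + 7w
x[4] = 168 + 20w
So 168 + 20w = 248, giving w = 4.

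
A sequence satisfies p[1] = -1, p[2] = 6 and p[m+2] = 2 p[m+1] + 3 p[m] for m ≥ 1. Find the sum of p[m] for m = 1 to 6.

p[3] = 2(6) + 3(-1) = 9
p[4] = 2(9) + 3(6) = 36
p[5] = 2(36) + 3(9) = 99
p[6] = 2(99) + 3(36) = 306
Sum = (-1) + 6 + 9 + 36 + 99 + 306 = 455

455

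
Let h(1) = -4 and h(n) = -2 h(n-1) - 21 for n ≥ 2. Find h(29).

The fixed point is -21/(1 + 2) = -7, so h(n) + 7 = -2(h(n-1) + 7).
Hence h(n) = 3·(-2)^{n-1} - 7.
h(29) = 3·(-2)^{28} - 7 = 3·268435456 - 7 = 805306361.

805306361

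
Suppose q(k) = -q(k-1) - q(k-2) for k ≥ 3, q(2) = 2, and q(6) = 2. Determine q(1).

-4

Let q(1) = y.
q(3) = -2 - y
q(4) = y
q(5) = 2
q(6) = -2 - y
So -2 - y = 2, giving y = -4.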